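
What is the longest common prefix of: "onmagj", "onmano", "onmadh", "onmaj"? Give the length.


Words: onmagj, onmano, onmadh, onmaj
  Position 0: all 'o' => match
  Position 1: all 'n' => match
  Position 2: all 'm' => match
  Position 3: all 'a' => match
  Position 4: ('g', 'n', 'd', 'j') => mismatch, stop
LCP = "onma" (length 4)

4


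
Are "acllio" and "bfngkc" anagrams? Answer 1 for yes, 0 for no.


Strings: "acllio", "bfngkc"
Sorted first:  acillo
Sorted second: bcfgkn
Differ at position 0: 'a' vs 'b' => not anagrams

0


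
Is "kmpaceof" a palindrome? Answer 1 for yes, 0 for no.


Input: kmpaceof
Reversed: foecapmk
  Compare pos 0 ('k') with pos 7 ('f'): MISMATCH
  Compare pos 1 ('m') with pos 6 ('o'): MISMATCH
  Compare pos 2 ('p') with pos 5 ('e'): MISMATCH
  Compare pos 3 ('a') with pos 4 ('c'): MISMATCH
Result: not a palindrome

0


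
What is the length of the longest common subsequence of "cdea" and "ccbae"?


LCS of "cdea" and "ccbae"
DP table:
           c    c    b    a    e
      0    0    0    0    0    0
  c   0    1    1    1    1    1
  d   0    1    1    1    1    1
  e   0    1    1    1    1    2
  a   0    1    1    1    2    2
LCS length = dp[4][5] = 2

2


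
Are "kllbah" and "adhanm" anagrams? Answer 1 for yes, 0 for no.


Strings: "kllbah", "adhanm"
Sorted first:  abhkll
Sorted second: aadhmn
Differ at position 1: 'b' vs 'a' => not anagrams

0


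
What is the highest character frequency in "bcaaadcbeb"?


Input: bcaaadcbeb
Character counts:
  'a': 3
  'b': 3
  'c': 2
  'd': 1
  'e': 1
Maximum frequency: 3

3


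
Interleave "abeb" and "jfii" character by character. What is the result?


Interleaving "abeb" and "jfii":
  Position 0: 'a' from first, 'j' from second => "aj"
  Position 1: 'b' from first, 'f' from second => "bf"
  Position 2: 'e' from first, 'i' from second => "ei"
  Position 3: 'b' from first, 'i' from second => "bi"
Result: ajbfeibi

ajbfeibi


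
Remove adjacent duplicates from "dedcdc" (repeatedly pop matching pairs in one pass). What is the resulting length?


Input: dedcdc
Stack-based adjacent duplicate removal:
  Read 'd': push. Stack: d
  Read 'e': push. Stack: de
  Read 'd': push. Stack: ded
  Read 'c': push. Stack: dedc
  Read 'd': push. Stack: dedcd
  Read 'c': push. Stack: dedcdc
Final stack: "dedcdc" (length 6)

6


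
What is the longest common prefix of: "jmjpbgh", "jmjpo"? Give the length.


Words: jmjpbgh, jmjpo
  Position 0: all 'j' => match
  Position 1: all 'm' => match
  Position 2: all 'j' => match
  Position 3: all 'p' => match
  Position 4: ('b', 'o') => mismatch, stop
LCP = "jmjp" (length 4)

4


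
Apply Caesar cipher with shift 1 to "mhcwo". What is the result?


Caesar cipher: shift "mhcwo" by 1
  'm' (pos 12) + 1 = pos 13 = 'n'
  'h' (pos 7) + 1 = pos 8 = 'i'
  'c' (pos 2) + 1 = pos 3 = 'd'
  'w' (pos 22) + 1 = pos 23 = 'x'
  'o' (pos 14) + 1 = pos 15 = 'p'
Result: nidxp

nidxp


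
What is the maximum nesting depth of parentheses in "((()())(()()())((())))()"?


Input: "((()())(()()())((())))()"
Tracking depth:
  Position 0 '(': depth becomes 1
  Position 1 '(': depth becomes 2
  Position 2 '(': depth becomes 3
  Position 3 ')': depth becomes 2
  Position 4 '(': depth becomes 3
  Position 5 ')': depth becomes 2
  Position 6 ')': depth becomes 1
  Position 7 '(': depth becomes 2
  Position 8 '(': depth becomes 3
  Position 9 ')': depth becomes 2
  Position 10 '(': depth becomes 3
  Position 11 ')': depth becomes 2
  Position 12 '(': depth becomes 3
  Position 13 ')': depth becomes 2
  Position 14 ')': depth becomes 1
  Position 15 '(': depth becomes 2
  Position 16 '(': depth becomes 3
  Position 17 '(': depth becomes 4
  Position 18 ')': depth becomes 3
  Position 19 ')': depth becomes 2
  Position 20 ')': depth becomes 1
  Position 21 ')': depth becomes 0
  Position 22 '(': depth becomes 1
  Position 23 ')': depth becomes 0
Maximum depth reached: 4

4


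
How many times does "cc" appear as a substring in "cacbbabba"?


Searching for "cc" in "cacbbabba"
Scanning each position:
  Position 0: "ca" => no
  Position 1: "ac" => no
  Position 2: "cb" => no
  Position 3: "bb" => no
  Position 4: "ba" => no
  Position 5: "ab" => no
  Position 6: "bb" => no
  Position 7: "ba" => no
Total occurrences: 0

0


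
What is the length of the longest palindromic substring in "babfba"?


Input: "babfba"
Checking substrings for palindromes:
  [1:6] "abfba" (len 5) => palindrome
  [0:3] "bab" (len 3) => palindrome
  [2:5] "bfb" (len 3) => palindrome
Longest palindromic substring: "abfba" with length 5

5


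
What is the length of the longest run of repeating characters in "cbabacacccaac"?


Input: "cbabacacccaac"
Scanning for longest run:
  Position 1 ('b'): new char, reset run to 1
  Position 2 ('a'): new char, reset run to 1
  Position 3 ('b'): new char, reset run to 1
  Position 4 ('a'): new char, reset run to 1
  Position 5 ('c'): new char, reset run to 1
  Position 6 ('a'): new char, reset run to 1
  Position 7 ('c'): new char, reset run to 1
  Position 8 ('c'): continues run of 'c', length=2
  Position 9 ('c'): continues run of 'c', length=3
  Position 10 ('a'): new char, reset run to 1
  Position 11 ('a'): continues run of 'a', length=2
  Position 12 ('c'): new char, reset run to 1
Longest run: 'c' with length 3

3


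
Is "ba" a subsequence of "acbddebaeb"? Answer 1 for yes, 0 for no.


Check if "ba" is a subsequence of "acbddebaeb"
Greedy scan:
  Position 0 ('a'): no match needed
  Position 1 ('c'): no match needed
  Position 2 ('b'): matches sub[0] = 'b'
  Position 3 ('d'): no match needed
  Position 4 ('d'): no match needed
  Position 5 ('e'): no match needed
  Position 6 ('b'): no match needed
  Position 7 ('a'): matches sub[1] = 'a'
  Position 8 ('e'): no match needed
  Position 9 ('b'): no match needed
All 2 characters matched => is a subsequence

1


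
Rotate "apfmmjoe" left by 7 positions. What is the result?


Input: "apfmmjoe", rotate left by 7
First 7 characters: "apfmmjo"
Remaining characters: "e"
Concatenate remaining + first: "e" + "apfmmjo" = "eapfmmjo"

eapfmmjo


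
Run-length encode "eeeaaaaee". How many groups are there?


Input: eeeaaaaee
Scanning for consecutive runs:
  Group 1: 'e' x 3 (positions 0-2)
  Group 2: 'a' x 4 (positions 3-6)
  Group 3: 'e' x 2 (positions 7-8)
Total groups: 3

3


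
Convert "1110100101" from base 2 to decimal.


Input: "1110100101" in base 2
Positional expansion:
  Digit '1' (value 1) x 2^9 = 512
  Digit '1' (value 1) x 2^8 = 256
  Digit '1' (value 1) x 2^7 = 128
  Digit '0' (value 0) x 2^6 = 0
  Digit '1' (value 1) x 2^5 = 32
  Digit '0' (value 0) x 2^4 = 0
  Digit '0' (value 0) x 2^3 = 0
  Digit '1' (value 1) x 2^2 = 4
  Digit '0' (value 0) x 2^1 = 0
  Digit '1' (value 1) x 2^0 = 1
Sum = 933

933


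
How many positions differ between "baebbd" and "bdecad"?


Comparing "baebbd" and "bdecad" position by position:
  Position 0: 'b' vs 'b' => same
  Position 1: 'a' vs 'd' => DIFFER
  Position 2: 'e' vs 'e' => same
  Position 3: 'b' vs 'c' => DIFFER
  Position 4: 'b' vs 'a' => DIFFER
  Position 5: 'd' vs 'd' => same
Positions that differ: 3

3


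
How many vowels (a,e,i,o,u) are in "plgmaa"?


Input: plgmaa
Checking each character:
  'p' at position 0: consonant
  'l' at position 1: consonant
  'g' at position 2: consonant
  'm' at position 3: consonant
  'a' at position 4: vowel (running total: 1)
  'a' at position 5: vowel (running total: 2)
Total vowels: 2

2


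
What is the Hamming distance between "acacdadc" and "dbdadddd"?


Comparing "acacdadc" and "dbdadddd" position by position:
  Position 0: 'a' vs 'd' => differ
  Position 1: 'c' vs 'b' => differ
  Position 2: 'a' vs 'd' => differ
  Position 3: 'c' vs 'a' => differ
  Position 4: 'd' vs 'd' => same
  Position 5: 'a' vs 'd' => differ
  Position 6: 'd' vs 'd' => same
  Position 7: 'c' vs 'd' => differ
Total differences (Hamming distance): 6

6


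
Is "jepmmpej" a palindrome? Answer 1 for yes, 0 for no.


Input: jepmmpej
Reversed: jepmmpej
  Compare pos 0 ('j') with pos 7 ('j'): match
  Compare pos 1 ('e') with pos 6 ('e'): match
  Compare pos 2 ('p') with pos 5 ('p'): match
  Compare pos 3 ('m') with pos 4 ('m'): match
Result: palindrome

1


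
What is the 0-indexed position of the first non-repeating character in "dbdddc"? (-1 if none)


Input: dbdddc
Character frequencies:
  'b': 1
  'c': 1
  'd': 4
Scanning left to right for freq == 1:
  Position 0 ('d'): freq=4, skip
  Position 1 ('b'): unique! => answer = 1

1


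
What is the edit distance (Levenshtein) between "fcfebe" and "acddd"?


Computing edit distance: "fcfebe" -> "acddd"
DP table:
           a    c    d    d    d
      0    1    2    3    4    5
  f   1    1    2    3    4    5
  c   2    2    1    2    3    4
  f   3    3    2    2    3    4
  e   4    4    3    3    3    4
  b   5    5    4    4    4    4
  e   6    6    5    5    5    5
Edit distance = dp[6][5] = 5

5


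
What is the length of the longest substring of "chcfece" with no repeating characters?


Input: "chcfece"
Sliding window (track last position of each char):
  Position 0 ('c'): window [0,0] length 1 -- new best
  Position 1 ('h'): window [0,1] length 2 -- new best
  Position 2 ('c'): repeat (last at 0), move window start to 1
  Position 2 ('c'): window [1,2] length 2
  Position 3 ('f'): window [1,3] length 3 -- new best
  Position 4 ('e'): window [1,4] length 4 -- new best
  Position 5 ('c'): repeat (last at 2), move window start to 3
  Position 5 ('c'): window [3,5] length 3
  Position 6 ('e'): repeat (last at 4), move window start to 5
  Position 6 ('e'): window [5,6] length 2
Longest substring with no repeats: "hcfe" with length 4

4


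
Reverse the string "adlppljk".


Input: adlppljk
Reading characters right to left:
  Position 7: 'k'
  Position 6: 'j'
  Position 5: 'l'
  Position 4: 'p'
  Position 3: 'p'
  Position 2: 'l'
  Position 1: 'd'
  Position 0: 'a'
Reversed: kjlpplda

kjlpplda


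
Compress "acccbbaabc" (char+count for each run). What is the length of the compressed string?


Input: acccbbaabc
Runs:
  'a' x 1 => "a1"
  'c' x 3 => "c3"
  'b' x 2 => "b2"
  'a' x 2 => "a2"
  'b' x 1 => "b1"
  'c' x 1 => "c1"
Compressed: "a1c3b2a2b1c1"
Compressed length: 12

12


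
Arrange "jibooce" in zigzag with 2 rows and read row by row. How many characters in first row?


Zigzag "jibooce" into 2 rows:
Placing characters:
  'j' => row 0
  'i' => row 1
  'b' => row 0
  'o' => row 1
  'o' => row 0
  'c' => row 1
  'e' => row 0
Rows:
  Row 0: "jboe"
  Row 1: "ioc"
First row length: 4

4


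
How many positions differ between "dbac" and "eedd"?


Comparing "dbac" and "eedd" position by position:
  Position 0: 'd' vs 'e' => DIFFER
  Position 1: 'b' vs 'e' => DIFFER
  Position 2: 'a' vs 'd' => DIFFER
  Position 3: 'c' vs 'd' => DIFFER
Positions that differ: 4

4


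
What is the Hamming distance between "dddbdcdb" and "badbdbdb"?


Comparing "dddbdcdb" and "badbdbdb" position by position:
  Position 0: 'd' vs 'b' => differ
  Position 1: 'd' vs 'a' => differ
  Position 2: 'd' vs 'd' => same
  Position 3: 'b' vs 'b' => same
  Position 4: 'd' vs 'd' => same
  Position 5: 'c' vs 'b' => differ
  Position 6: 'd' vs 'd' => same
  Position 7: 'b' vs 'b' => same
Total differences (Hamming distance): 3

3


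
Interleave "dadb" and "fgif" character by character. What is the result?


Interleaving "dadb" and "fgif":
  Position 0: 'd' from first, 'f' from second => "df"
  Position 1: 'a' from first, 'g' from second => "ag"
  Position 2: 'd' from first, 'i' from second => "di"
  Position 3: 'b' from first, 'f' from second => "bf"
Result: dfagdibf

dfagdibf


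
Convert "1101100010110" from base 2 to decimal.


Input: "1101100010110" in base 2
Positional expansion:
  Digit '1' (value 1) x 2^12 = 4096
  Digit '1' (value 1) x 2^11 = 2048
  Digit '0' (value 0) x 2^10 = 0
  Digit '1' (value 1) x 2^9 = 512
  Digit '1' (value 1) x 2^8 = 256
  Digit '0' (value 0) x 2^7 = 0
  Digit '0' (value 0) x 2^6 = 0
  Digit '0' (value 0) x 2^5 = 0
  Digit '1' (value 1) x 2^4 = 16
  Digit '0' (value 0) x 2^3 = 0
  Digit '1' (value 1) x 2^2 = 4
  Digit '1' (value 1) x 2^1 = 2
  Digit '0' (value 0) x 2^0 = 0
Sum = 6934

6934


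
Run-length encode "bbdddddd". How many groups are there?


Input: bbdddddd
Scanning for consecutive runs:
  Group 1: 'b' x 2 (positions 0-1)
  Group 2: 'd' x 6 (positions 2-7)
Total groups: 2

2


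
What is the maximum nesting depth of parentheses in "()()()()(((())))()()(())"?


Input: "()()()()(((())))()()(())"
Tracking depth:
  Position 0 '(': depth becomes 1
  Position 1 ')': depth becomes 0
  Position 2 '(': depth becomes 1
  Position 3 ')': depth becomes 0
  Position 4 '(': depth becomes 1
  Position 5 ')': depth becomes 0
  Position 6 '(': depth becomes 1
  Position 7 ')': depth becomes 0
  Position 8 '(': depth becomes 1
  Position 9 '(': depth becomes 2
  Position 10 '(': depth becomes 3
  Position 11 '(': depth becomes 4
  Position 12 ')': depth becomes 3
  Position 13 ')': depth becomes 2
  Position 14 ')': depth becomes 1
  Position 15 ')': depth becomes 0
  Position 16 '(': depth becomes 1
  Position 17 ')': depth becomes 0
  Position 18 '(': depth becomes 1
  Position 19 ')': depth becomes 0
  Position 20 '(': depth becomes 1
  Position 21 '(': depth becomes 2
  Position 22 ')': depth becomes 1
  Position 23 ')': depth becomes 0
Maximum depth reached: 4

4


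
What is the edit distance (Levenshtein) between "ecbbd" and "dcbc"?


Computing edit distance: "ecbbd" -> "dcbc"
DP table:
           d    c    b    c
      0    1    2    3    4
  e   1    1    2    3    4
  c   2    2    1    2    3
  b   3    3    2    1    2
  b   4    4    3    2    2
  d   5    4    4    3    3
Edit distance = dp[5][4] = 3

3


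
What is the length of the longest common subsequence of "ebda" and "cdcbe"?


LCS of "ebda" and "cdcbe"
DP table:
           c    d    c    b    e
      0    0    0    0    0    0
  e   0    0    0    0    0    1
  b   0    0    0    0    1    1
  d   0    0    1    1    1    1
  a   0    0    1    1    1    1
LCS length = dp[4][5] = 1

1


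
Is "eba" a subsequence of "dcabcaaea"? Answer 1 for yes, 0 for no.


Check if "eba" is a subsequence of "dcabcaaea"
Greedy scan:
  Position 0 ('d'): no match needed
  Position 1 ('c'): no match needed
  Position 2 ('a'): no match needed
  Position 3 ('b'): no match needed
  Position 4 ('c'): no match needed
  Position 5 ('a'): no match needed
  Position 6 ('a'): no match needed
  Position 7 ('e'): matches sub[0] = 'e'
  Position 8 ('a'): no match needed
Only matched 1/3 characters => not a subsequence

0


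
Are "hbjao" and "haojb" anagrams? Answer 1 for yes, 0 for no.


Strings: "hbjao", "haojb"
Sorted first:  abhjo
Sorted second: abhjo
Sorted forms match => anagrams

1


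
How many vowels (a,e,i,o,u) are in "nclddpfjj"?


Input: nclddpfjj
Checking each character:
  'n' at position 0: consonant
  'c' at position 1: consonant
  'l' at position 2: consonant
  'd' at position 3: consonant
  'd' at position 4: consonant
  'p' at position 5: consonant
  'f' at position 6: consonant
  'j' at position 7: consonant
  'j' at position 8: consonant
Total vowels: 0

0


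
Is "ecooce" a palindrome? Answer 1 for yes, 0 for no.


Input: ecooce
Reversed: ecooce
  Compare pos 0 ('e') with pos 5 ('e'): match
  Compare pos 1 ('c') with pos 4 ('c'): match
  Compare pos 2 ('o') with pos 3 ('o'): match
Result: palindrome

1


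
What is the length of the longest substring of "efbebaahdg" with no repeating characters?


Input: "efbebaahdg"
Sliding window (track last position of each char):
  Position 0 ('e'): window [0,0] length 1 -- new best
  Position 1 ('f'): window [0,1] length 2 -- new best
  Position 2 ('b'): window [0,2] length 3 -- new best
  Position 3 ('e'): repeat (last at 0), move window start to 1
  Position 3 ('e'): window [1,3] length 3
  Position 4 ('b'): repeat (last at 2), move window start to 3
  Position 4 ('b'): window [3,4] length 2
  Position 5 ('a'): window [3,5] length 3
  Position 6 ('a'): repeat (last at 5), move window start to 6
  Position 6 ('a'): window [6,6] length 1
  Position 7 ('h'): window [6,7] length 2
  Position 8 ('d'): window [6,8] length 3
  Position 9 ('g'): window [6,9] length 4 -- new best
Longest substring with no repeats: "ahdg" with length 4

4


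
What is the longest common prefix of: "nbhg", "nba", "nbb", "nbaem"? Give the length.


Words: nbhg, nba, nbb, nbaem
  Position 0: all 'n' => match
  Position 1: all 'b' => match
  Position 2: ('h', 'a', 'b', 'a') => mismatch, stop
LCP = "nb" (length 2)

2


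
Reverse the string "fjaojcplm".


Input: fjaojcplm
Reading characters right to left:
  Position 8: 'm'
  Position 7: 'l'
  Position 6: 'p'
  Position 5: 'c'
  Position 4: 'j'
  Position 3: 'o'
  Position 2: 'a'
  Position 1: 'j'
  Position 0: 'f'
Reversed: mlpcjoajf

mlpcjoajf


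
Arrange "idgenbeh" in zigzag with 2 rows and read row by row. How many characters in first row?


Zigzag "idgenbeh" into 2 rows:
Placing characters:
  'i' => row 0
  'd' => row 1
  'g' => row 0
  'e' => row 1
  'n' => row 0
  'b' => row 1
  'e' => row 0
  'h' => row 1
Rows:
  Row 0: "igne"
  Row 1: "debh"
First row length: 4

4


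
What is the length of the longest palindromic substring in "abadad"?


Input: "abadad"
Checking substrings for palindromes:
  [0:3] "aba" (len 3) => palindrome
  [2:5] "ada" (len 3) => palindrome
  [3:6] "dad" (len 3) => palindrome
Longest palindromic substring: "aba" with length 3

3


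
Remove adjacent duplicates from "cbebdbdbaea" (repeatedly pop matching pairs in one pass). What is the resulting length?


Input: cbebdbdbaea
Stack-based adjacent duplicate removal:
  Read 'c': push. Stack: c
  Read 'b': push. Stack: cb
  Read 'e': push. Stack: cbe
  Read 'b': push. Stack: cbeb
  Read 'd': push. Stack: cbebd
  Read 'b': push. Stack: cbebdb
  Read 'd': push. Stack: cbebdbd
  Read 'b': push. Stack: cbebdbdb
  Read 'a': push. Stack: cbebdbdba
  Read 'e': push. Stack: cbebdbdbae
  Read 'a': push. Stack: cbebdbdbaea
Final stack: "cbebdbdbaea" (length 11)

11


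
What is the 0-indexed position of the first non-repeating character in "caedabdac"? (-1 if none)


Input: caedabdac
Character frequencies:
  'a': 3
  'b': 1
  'c': 2
  'd': 2
  'e': 1
Scanning left to right for freq == 1:
  Position 0 ('c'): freq=2, skip
  Position 1 ('a'): freq=3, skip
  Position 2 ('e'): unique! => answer = 2

2


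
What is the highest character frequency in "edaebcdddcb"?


Input: edaebcdddcb
Character counts:
  'a': 1
  'b': 2
  'c': 2
  'd': 4
  'e': 2
Maximum frequency: 4

4


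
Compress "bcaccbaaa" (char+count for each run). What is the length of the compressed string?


Input: bcaccbaaa
Runs:
  'b' x 1 => "b1"
  'c' x 1 => "c1"
  'a' x 1 => "a1"
  'c' x 2 => "c2"
  'b' x 1 => "b1"
  'a' x 3 => "a3"
Compressed: "b1c1a1c2b1a3"
Compressed length: 12

12


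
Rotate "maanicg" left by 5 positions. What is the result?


Input: "maanicg", rotate left by 5
First 5 characters: "maani"
Remaining characters: "cg"
Concatenate remaining + first: "cg" + "maani" = "cgmaani"

cgmaani


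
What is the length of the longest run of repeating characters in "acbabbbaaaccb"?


Input: "acbabbbaaaccb"
Scanning for longest run:
  Position 1 ('c'): new char, reset run to 1
  Position 2 ('b'): new char, reset run to 1
  Position 3 ('a'): new char, reset run to 1
  Position 4 ('b'): new char, reset run to 1
  Position 5 ('b'): continues run of 'b', length=2
  Position 6 ('b'): continues run of 'b', length=3
  Position 7 ('a'): new char, reset run to 1
  Position 8 ('a'): continues run of 'a', length=2
  Position 9 ('a'): continues run of 'a', length=3
  Position 10 ('c'): new char, reset run to 1
  Position 11 ('c'): continues run of 'c', length=2
  Position 12 ('b'): new char, reset run to 1
Longest run: 'b' with length 3

3


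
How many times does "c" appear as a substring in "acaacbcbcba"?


Searching for "c" in "acaacbcbcba"
Scanning each position:
  Position 0: "a" => no
  Position 1: "c" => MATCH
  Position 2: "a" => no
  Position 3: "a" => no
  Position 4: "c" => MATCH
  Position 5: "b" => no
  Position 6: "c" => MATCH
  Position 7: "b" => no
  Position 8: "c" => MATCH
  Position 9: "b" => no
  Position 10: "a" => no
Total occurrences: 4

4


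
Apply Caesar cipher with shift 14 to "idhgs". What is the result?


Caesar cipher: shift "idhgs" by 14
  'i' (pos 8) + 14 = pos 22 = 'w'
  'd' (pos 3) + 14 = pos 17 = 'r'
  'h' (pos 7) + 14 = pos 21 = 'v'
  'g' (pos 6) + 14 = pos 20 = 'u'
  's' (pos 18) + 14 = pos 6 = 'g'
Result: wrvug

wrvug


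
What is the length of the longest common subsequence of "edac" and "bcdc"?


LCS of "edac" and "bcdc"
DP table:
           b    c    d    c
      0    0    0    0    0
  e   0    0    0    0    0
  d   0    0    0    1    1
  a   0    0    0    1    1
  c   0    0    1    1    2
LCS length = dp[4][4] = 2

2


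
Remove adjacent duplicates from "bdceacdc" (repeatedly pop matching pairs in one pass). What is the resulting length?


Input: bdceacdc
Stack-based adjacent duplicate removal:
  Read 'b': push. Stack: b
  Read 'd': push. Stack: bd
  Read 'c': push. Stack: bdc
  Read 'e': push. Stack: bdce
  Read 'a': push. Stack: bdcea
  Read 'c': push. Stack: bdceac
  Read 'd': push. Stack: bdceacd
  Read 'c': push. Stack: bdceacdc
Final stack: "bdceacdc" (length 8)

8


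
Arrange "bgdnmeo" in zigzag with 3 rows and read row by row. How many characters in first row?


Zigzag "bgdnmeo" into 3 rows:
Placing characters:
  'b' => row 0
  'g' => row 1
  'd' => row 2
  'n' => row 1
  'm' => row 0
  'e' => row 1
  'o' => row 2
Rows:
  Row 0: "bm"
  Row 1: "gne"
  Row 2: "do"
First row length: 2

2


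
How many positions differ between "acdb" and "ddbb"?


Comparing "acdb" and "ddbb" position by position:
  Position 0: 'a' vs 'd' => DIFFER
  Position 1: 'c' vs 'd' => DIFFER
  Position 2: 'd' vs 'b' => DIFFER
  Position 3: 'b' vs 'b' => same
Positions that differ: 3

3


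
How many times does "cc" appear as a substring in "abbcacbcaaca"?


Searching for "cc" in "abbcacbcaaca"
Scanning each position:
  Position 0: "ab" => no
  Position 1: "bb" => no
  Position 2: "bc" => no
  Position 3: "ca" => no
  Position 4: "ac" => no
  Position 5: "cb" => no
  Position 6: "bc" => no
  Position 7: "ca" => no
  Position 8: "aa" => no
  Position 9: "ac" => no
  Position 10: "ca" => no
Total occurrences: 0

0


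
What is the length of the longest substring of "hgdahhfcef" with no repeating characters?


Input: "hgdahhfcef"
Sliding window (track last position of each char):
  Position 0 ('h'): window [0,0] length 1 -- new best
  Position 1 ('g'): window [0,1] length 2 -- new best
  Position 2 ('d'): window [0,2] length 3 -- new best
  Position 3 ('a'): window [0,3] length 4 -- new best
  Position 4 ('h'): repeat (last at 0), move window start to 1
  Position 4 ('h'): window [1,4] length 4
  Position 5 ('h'): repeat (last at 4), move window start to 5
  Position 5 ('h'): window [5,5] length 1
  Position 6 ('f'): window [5,6] length 2
  Position 7 ('c'): window [5,7] length 3
  Position 8 ('e'): window [5,8] length 4
  Position 9 ('f'): repeat (last at 6), move window start to 7
  Position 9 ('f'): window [7,9] length 3
Longest substring with no repeats: "hgda" with length 4

4


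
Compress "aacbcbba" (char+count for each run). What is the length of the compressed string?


Input: aacbcbba
Runs:
  'a' x 2 => "a2"
  'c' x 1 => "c1"
  'b' x 1 => "b1"
  'c' x 1 => "c1"
  'b' x 2 => "b2"
  'a' x 1 => "a1"
Compressed: "a2c1b1c1b2a1"
Compressed length: 12

12


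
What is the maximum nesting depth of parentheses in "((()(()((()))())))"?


Input: "((()(()((()))())))"
Tracking depth:
  Position 0 '(': depth becomes 1
  Position 1 '(': depth becomes 2
  Position 2 '(': depth becomes 3
  Position 3 ')': depth becomes 2
  Position 4 '(': depth becomes 3
  Position 5 '(': depth becomes 4
  Position 6 ')': depth becomes 3
  Position 7 '(': depth becomes 4
  Position 8 '(': depth becomes 5
  Position 9 '(': depth becomes 6
  Position 10 ')': depth becomes 5
  Position 11 ')': depth becomes 4
  Position 12 ')': depth becomes 3
  Position 13 '(': depth becomes 4
  Position 14 ')': depth becomes 3
  Position 15 ')': depth becomes 2
  Position 16 ')': depth becomes 1
  Position 17 ')': depth becomes 0
Maximum depth reached: 6

6


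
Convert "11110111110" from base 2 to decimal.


Input: "11110111110" in base 2
Positional expansion:
  Digit '1' (value 1) x 2^10 = 1024
  Digit '1' (value 1) x 2^9 = 512
  Digit '1' (value 1) x 2^8 = 256
  Digit '1' (value 1) x 2^7 = 128
  Digit '0' (value 0) x 2^6 = 0
  Digit '1' (value 1) x 2^5 = 32
  Digit '1' (value 1) x 2^4 = 16
  Digit '1' (value 1) x 2^3 = 8
  Digit '1' (value 1) x 2^2 = 4
  Digit '1' (value 1) x 2^1 = 2
  Digit '0' (value 0) x 2^0 = 0
Sum = 1982

1982


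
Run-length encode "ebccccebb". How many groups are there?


Input: ebccccebb
Scanning for consecutive runs:
  Group 1: 'e' x 1 (positions 0-0)
  Group 2: 'b' x 1 (positions 1-1)
  Group 3: 'c' x 4 (positions 2-5)
  Group 4: 'e' x 1 (positions 6-6)
  Group 5: 'b' x 2 (positions 7-8)
Total groups: 5

5


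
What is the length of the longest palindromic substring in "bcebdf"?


Input: "bcebdf"
Checking substrings for palindromes:
  No multi-char palindromic substrings found
Longest palindromic substring: "b" with length 1

1


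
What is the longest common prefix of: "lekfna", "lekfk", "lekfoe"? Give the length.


Words: lekfna, lekfk, lekfoe
  Position 0: all 'l' => match
  Position 1: all 'e' => match
  Position 2: all 'k' => match
  Position 3: all 'f' => match
  Position 4: ('n', 'k', 'o') => mismatch, stop
LCP = "lekf" (length 4)

4


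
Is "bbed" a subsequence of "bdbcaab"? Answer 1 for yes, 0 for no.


Check if "bbed" is a subsequence of "bdbcaab"
Greedy scan:
  Position 0 ('b'): matches sub[0] = 'b'
  Position 1 ('d'): no match needed
  Position 2 ('b'): matches sub[1] = 'b'
  Position 3 ('c'): no match needed
  Position 4 ('a'): no match needed
  Position 5 ('a'): no match needed
  Position 6 ('b'): no match needed
Only matched 2/4 characters => not a subsequence

0


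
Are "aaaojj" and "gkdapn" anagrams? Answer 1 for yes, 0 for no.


Strings: "aaaojj", "gkdapn"
Sorted first:  aaajjo
Sorted second: adgknp
Differ at position 1: 'a' vs 'd' => not anagrams

0


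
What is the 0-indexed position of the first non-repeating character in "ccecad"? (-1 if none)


Input: ccecad
Character frequencies:
  'a': 1
  'c': 3
  'd': 1
  'e': 1
Scanning left to right for freq == 1:
  Position 0 ('c'): freq=3, skip
  Position 1 ('c'): freq=3, skip
  Position 2 ('e'): unique! => answer = 2

2


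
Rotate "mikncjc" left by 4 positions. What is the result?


Input: "mikncjc", rotate left by 4
First 4 characters: "mikn"
Remaining characters: "cjc"
Concatenate remaining + first: "cjc" + "mikn" = "cjcmikn"

cjcmikn


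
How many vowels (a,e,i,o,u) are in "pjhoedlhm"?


Input: pjhoedlhm
Checking each character:
  'p' at position 0: consonant
  'j' at position 1: consonant
  'h' at position 2: consonant
  'o' at position 3: vowel (running total: 1)
  'e' at position 4: vowel (running total: 2)
  'd' at position 5: consonant
  'l' at position 6: consonant
  'h' at position 7: consonant
  'm' at position 8: consonant
Total vowels: 2

2


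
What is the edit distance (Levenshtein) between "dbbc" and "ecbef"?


Computing edit distance: "dbbc" -> "ecbef"
DP table:
           e    c    b    e    f
      0    1    2    3    4    5
  d   1    1    2    3    4    5
  b   2    2    2    2    3    4
  b   3    3    3    2    3    4
  c   4    4    3    3    3    4
Edit distance = dp[4][5] = 4

4


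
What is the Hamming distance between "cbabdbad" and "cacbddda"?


Comparing "cbabdbad" and "cacbddda" position by position:
  Position 0: 'c' vs 'c' => same
  Position 1: 'b' vs 'a' => differ
  Position 2: 'a' vs 'c' => differ
  Position 3: 'b' vs 'b' => same
  Position 4: 'd' vs 'd' => same
  Position 5: 'b' vs 'd' => differ
  Position 6: 'a' vs 'd' => differ
  Position 7: 'd' vs 'a' => differ
Total differences (Hamming distance): 5

5


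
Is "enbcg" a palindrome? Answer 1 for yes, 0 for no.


Input: enbcg
Reversed: gcbne
  Compare pos 0 ('e') with pos 4 ('g'): MISMATCH
  Compare pos 1 ('n') with pos 3 ('c'): MISMATCH
Result: not a palindrome

0


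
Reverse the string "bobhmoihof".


Input: bobhmoihof
Reading characters right to left:
  Position 9: 'f'
  Position 8: 'o'
  Position 7: 'h'
  Position 6: 'i'
  Position 5: 'o'
  Position 4: 'm'
  Position 3: 'h'
  Position 2: 'b'
  Position 1: 'o'
  Position 0: 'b'
Reversed: fohiomhbob

fohiomhbob


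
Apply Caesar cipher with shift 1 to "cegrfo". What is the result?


Caesar cipher: shift "cegrfo" by 1
  'c' (pos 2) + 1 = pos 3 = 'd'
  'e' (pos 4) + 1 = pos 5 = 'f'
  'g' (pos 6) + 1 = pos 7 = 'h'
  'r' (pos 17) + 1 = pos 18 = 's'
  'f' (pos 5) + 1 = pos 6 = 'g'
  'o' (pos 14) + 1 = pos 15 = 'p'
Result: dfhsgp

dfhsgp


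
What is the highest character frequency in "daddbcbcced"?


Input: daddbcbcced
Character counts:
  'a': 1
  'b': 2
  'c': 3
  'd': 4
  'e': 1
Maximum frequency: 4

4


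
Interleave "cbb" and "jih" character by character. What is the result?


Interleaving "cbb" and "jih":
  Position 0: 'c' from first, 'j' from second => "cj"
  Position 1: 'b' from first, 'i' from second => "bi"
  Position 2: 'b' from first, 'h' from second => "bh"
Result: cjbibh

cjbibh


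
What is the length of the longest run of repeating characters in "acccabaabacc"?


Input: "acccabaabacc"
Scanning for longest run:
  Position 1 ('c'): new char, reset run to 1
  Position 2 ('c'): continues run of 'c', length=2
  Position 3 ('c'): continues run of 'c', length=3
  Position 4 ('a'): new char, reset run to 1
  Position 5 ('b'): new char, reset run to 1
  Position 6 ('a'): new char, reset run to 1
  Position 7 ('a'): continues run of 'a', length=2
  Position 8 ('b'): new char, reset run to 1
  Position 9 ('a'): new char, reset run to 1
  Position 10 ('c'): new char, reset run to 1
  Position 11 ('c'): continues run of 'c', length=2
Longest run: 'c' with length 3

3


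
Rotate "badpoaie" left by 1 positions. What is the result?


Input: "badpoaie", rotate left by 1
First 1 characters: "b"
Remaining characters: "adpoaie"
Concatenate remaining + first: "adpoaie" + "b" = "adpoaieb"

adpoaieb


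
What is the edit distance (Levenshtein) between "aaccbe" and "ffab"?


Computing edit distance: "aaccbe" -> "ffab"
DP table:
           f    f    a    b
      0    1    2    3    4
  a   1    1    2    2    3
  a   2    2    2    2    3
  c   3    3    3    3    3
  c   4    4    4    4    4
  b   5    5    5    5    4
  e   6    6    6    6    5
Edit distance = dp[6][4] = 5

5


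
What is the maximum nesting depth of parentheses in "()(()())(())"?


Input: "()(()())(())"
Tracking depth:
  Position 0 '(': depth becomes 1
  Position 1 ')': depth becomes 0
  Position 2 '(': depth becomes 1
  Position 3 '(': depth becomes 2
  Position 4 ')': depth becomes 1
  Position 5 '(': depth becomes 2
  Position 6 ')': depth becomes 1
  Position 7 ')': depth becomes 0
  Position 8 '(': depth becomes 1
  Position 9 '(': depth becomes 2
  Position 10 ')': depth becomes 1
  Position 11 ')': depth becomes 0
Maximum depth reached: 2

2


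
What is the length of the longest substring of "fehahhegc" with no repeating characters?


Input: "fehahhegc"
Sliding window (track last position of each char):
  Position 0 ('f'): window [0,0] length 1 -- new best
  Position 1 ('e'): window [0,1] length 2 -- new best
  Position 2 ('h'): window [0,2] length 3 -- new best
  Position 3 ('a'): window [0,3] length 4 -- new best
  Position 4 ('h'): repeat (last at 2), move window start to 3
  Position 4 ('h'): window [3,4] length 2
  Position 5 ('h'): repeat (last at 4), move window start to 5
  Position 5 ('h'): window [5,5] length 1
  Position 6 ('e'): window [5,6] length 2
  Position 7 ('g'): window [5,7] length 3
  Position 8 ('c'): window [5,8] length 4
Longest substring with no repeats: "feha" with length 4

4


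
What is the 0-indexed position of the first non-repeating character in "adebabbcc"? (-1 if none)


Input: adebabbcc
Character frequencies:
  'a': 2
  'b': 3
  'c': 2
  'd': 1
  'e': 1
Scanning left to right for freq == 1:
  Position 0 ('a'): freq=2, skip
  Position 1 ('d'): unique! => answer = 1

1


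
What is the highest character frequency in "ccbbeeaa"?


Input: ccbbeeaa
Character counts:
  'a': 2
  'b': 2
  'c': 2
  'e': 2
Maximum frequency: 2

2


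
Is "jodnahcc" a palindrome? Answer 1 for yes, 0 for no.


Input: jodnahcc
Reversed: cchandoj
  Compare pos 0 ('j') with pos 7 ('c'): MISMATCH
  Compare pos 1 ('o') with pos 6 ('c'): MISMATCH
  Compare pos 2 ('d') with pos 5 ('h'): MISMATCH
  Compare pos 3 ('n') with pos 4 ('a'): MISMATCH
Result: not a palindrome

0


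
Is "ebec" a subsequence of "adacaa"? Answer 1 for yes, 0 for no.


Check if "ebec" is a subsequence of "adacaa"
Greedy scan:
  Position 0 ('a'): no match needed
  Position 1 ('d'): no match needed
  Position 2 ('a'): no match needed
  Position 3 ('c'): no match needed
  Position 4 ('a'): no match needed
  Position 5 ('a'): no match needed
Only matched 0/4 characters => not a subsequence

0


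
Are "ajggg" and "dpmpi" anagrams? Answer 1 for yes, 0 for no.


Strings: "ajggg", "dpmpi"
Sorted first:  agggj
Sorted second: dimpp
Differ at position 0: 'a' vs 'd' => not anagrams

0


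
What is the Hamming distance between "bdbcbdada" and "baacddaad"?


Comparing "bdbcbdada" and "baacddaad" position by position:
  Position 0: 'b' vs 'b' => same
  Position 1: 'd' vs 'a' => differ
  Position 2: 'b' vs 'a' => differ
  Position 3: 'c' vs 'c' => same
  Position 4: 'b' vs 'd' => differ
  Position 5: 'd' vs 'd' => same
  Position 6: 'a' vs 'a' => same
  Position 7: 'd' vs 'a' => differ
  Position 8: 'a' vs 'd' => differ
Total differences (Hamming distance): 5

5


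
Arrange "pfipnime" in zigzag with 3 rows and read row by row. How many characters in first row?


Zigzag "pfipnime" into 3 rows:
Placing characters:
  'p' => row 0
  'f' => row 1
  'i' => row 2
  'p' => row 1
  'n' => row 0
  'i' => row 1
  'm' => row 2
  'e' => row 1
Rows:
  Row 0: "pn"
  Row 1: "fpie"
  Row 2: "im"
First row length: 2

2


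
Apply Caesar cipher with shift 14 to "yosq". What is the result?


Caesar cipher: shift "yosq" by 14
  'y' (pos 24) + 14 = pos 12 = 'm'
  'o' (pos 14) + 14 = pos 2 = 'c'
  's' (pos 18) + 14 = pos 6 = 'g'
  'q' (pos 16) + 14 = pos 4 = 'e'
Result: mcge

mcge


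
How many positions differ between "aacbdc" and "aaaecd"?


Comparing "aacbdc" and "aaaecd" position by position:
  Position 0: 'a' vs 'a' => same
  Position 1: 'a' vs 'a' => same
  Position 2: 'c' vs 'a' => DIFFER
  Position 3: 'b' vs 'e' => DIFFER
  Position 4: 'd' vs 'c' => DIFFER
  Position 5: 'c' vs 'd' => DIFFER
Positions that differ: 4

4


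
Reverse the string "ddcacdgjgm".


Input: ddcacdgjgm
Reading characters right to left:
  Position 9: 'm'
  Position 8: 'g'
  Position 7: 'j'
  Position 6: 'g'
  Position 5: 'd'
  Position 4: 'c'
  Position 3: 'a'
  Position 2: 'c'
  Position 1: 'd'
  Position 0: 'd'
Reversed: mgjgdcacdd

mgjgdcacdd


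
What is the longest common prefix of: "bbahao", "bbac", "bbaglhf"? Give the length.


Words: bbahao, bbac, bbaglhf
  Position 0: all 'b' => match
  Position 1: all 'b' => match
  Position 2: all 'a' => match
  Position 3: ('h', 'c', 'g') => mismatch, stop
LCP = "bba" (length 3)

3


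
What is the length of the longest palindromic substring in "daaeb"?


Input: "daaeb"
Checking substrings for palindromes:
  [1:3] "aa" (len 2) => palindrome
Longest palindromic substring: "aa" with length 2

2


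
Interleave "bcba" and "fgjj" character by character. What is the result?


Interleaving "bcba" and "fgjj":
  Position 0: 'b' from first, 'f' from second => "bf"
  Position 1: 'c' from first, 'g' from second => "cg"
  Position 2: 'b' from first, 'j' from second => "bj"
  Position 3: 'a' from first, 'j' from second => "aj"
Result: bfcgbjaj

bfcgbjaj


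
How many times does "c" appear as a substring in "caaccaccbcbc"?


Searching for "c" in "caaccaccbcbc"
Scanning each position:
  Position 0: "c" => MATCH
  Position 1: "a" => no
  Position 2: "a" => no
  Position 3: "c" => MATCH
  Position 4: "c" => MATCH
  Position 5: "a" => no
  Position 6: "c" => MATCH
  Position 7: "c" => MATCH
  Position 8: "b" => no
  Position 9: "c" => MATCH
  Position 10: "b" => no
  Position 11: "c" => MATCH
Total occurrences: 7

7


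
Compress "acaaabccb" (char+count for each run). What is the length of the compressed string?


Input: acaaabccb
Runs:
  'a' x 1 => "a1"
  'c' x 1 => "c1"
  'a' x 3 => "a3"
  'b' x 1 => "b1"
  'c' x 2 => "c2"
  'b' x 1 => "b1"
Compressed: "a1c1a3b1c2b1"
Compressed length: 12

12


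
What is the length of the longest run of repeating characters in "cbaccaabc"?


Input: "cbaccaabc"
Scanning for longest run:
  Position 1 ('b'): new char, reset run to 1
  Position 2 ('a'): new char, reset run to 1
  Position 3 ('c'): new char, reset run to 1
  Position 4 ('c'): continues run of 'c', length=2
  Position 5 ('a'): new char, reset run to 1
  Position 6 ('a'): continues run of 'a', length=2
  Position 7 ('b'): new char, reset run to 1
  Position 8 ('c'): new char, reset run to 1
Longest run: 'c' with length 2

2


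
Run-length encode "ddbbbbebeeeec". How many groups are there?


Input: ddbbbbebeeeec
Scanning for consecutive runs:
  Group 1: 'd' x 2 (positions 0-1)
  Group 2: 'b' x 4 (positions 2-5)
  Group 3: 'e' x 1 (positions 6-6)
  Group 4: 'b' x 1 (positions 7-7)
  Group 5: 'e' x 4 (positions 8-11)
  Group 6: 'c' x 1 (positions 12-12)
Total groups: 6

6


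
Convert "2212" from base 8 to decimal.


Input: "2212" in base 8
Positional expansion:
  Digit '2' (value 2) x 8^3 = 1024
  Digit '2' (value 2) x 8^2 = 128
  Digit '1' (value 1) x 8^1 = 8
  Digit '2' (value 2) x 8^0 = 2
Sum = 1162

1162


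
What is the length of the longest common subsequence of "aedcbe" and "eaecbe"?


LCS of "aedcbe" and "eaecbe"
DP table:
           e    a    e    c    b    e
      0    0    0    0    0    0    0
  a   0    0    1    1    1    1    1
  e   0    1    1    2    2    2    2
  d   0    1    1    2    2    2    2
  c   0    1    1    2    3    3    3
  b   0    1    1    2    3    4    4
  e   0    1    1    2    3    4    5
LCS length = dp[6][6] = 5

5


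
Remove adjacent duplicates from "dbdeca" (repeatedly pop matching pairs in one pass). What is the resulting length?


Input: dbdeca
Stack-based adjacent duplicate removal:
  Read 'd': push. Stack: d
  Read 'b': push. Stack: db
  Read 'd': push. Stack: dbd
  Read 'e': push. Stack: dbde
  Read 'c': push. Stack: dbdec
  Read 'a': push. Stack: dbdeca
Final stack: "dbdeca" (length 6)

6


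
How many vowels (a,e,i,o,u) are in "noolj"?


Input: noolj
Checking each character:
  'n' at position 0: consonant
  'o' at position 1: vowel (running total: 1)
  'o' at position 2: vowel (running total: 2)
  'l' at position 3: consonant
  'j' at position 4: consonant
Total vowels: 2

2


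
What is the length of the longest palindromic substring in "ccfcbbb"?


Input: "ccfcbbb"
Checking substrings for palindromes:
  [1:4] "cfc" (len 3) => palindrome
  [4:7] "bbb" (len 3) => palindrome
  [0:2] "cc" (len 2) => palindrome
  [4:6] "bb" (len 2) => palindrome
  [5:7] "bb" (len 2) => palindrome
Longest palindromic substring: "cfc" with length 3

3


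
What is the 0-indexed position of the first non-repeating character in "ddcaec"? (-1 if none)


Input: ddcaec
Character frequencies:
  'a': 1
  'c': 2
  'd': 2
  'e': 1
Scanning left to right for freq == 1:
  Position 0 ('d'): freq=2, skip
  Position 1 ('d'): freq=2, skip
  Position 2 ('c'): freq=2, skip
  Position 3 ('a'): unique! => answer = 3

3
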